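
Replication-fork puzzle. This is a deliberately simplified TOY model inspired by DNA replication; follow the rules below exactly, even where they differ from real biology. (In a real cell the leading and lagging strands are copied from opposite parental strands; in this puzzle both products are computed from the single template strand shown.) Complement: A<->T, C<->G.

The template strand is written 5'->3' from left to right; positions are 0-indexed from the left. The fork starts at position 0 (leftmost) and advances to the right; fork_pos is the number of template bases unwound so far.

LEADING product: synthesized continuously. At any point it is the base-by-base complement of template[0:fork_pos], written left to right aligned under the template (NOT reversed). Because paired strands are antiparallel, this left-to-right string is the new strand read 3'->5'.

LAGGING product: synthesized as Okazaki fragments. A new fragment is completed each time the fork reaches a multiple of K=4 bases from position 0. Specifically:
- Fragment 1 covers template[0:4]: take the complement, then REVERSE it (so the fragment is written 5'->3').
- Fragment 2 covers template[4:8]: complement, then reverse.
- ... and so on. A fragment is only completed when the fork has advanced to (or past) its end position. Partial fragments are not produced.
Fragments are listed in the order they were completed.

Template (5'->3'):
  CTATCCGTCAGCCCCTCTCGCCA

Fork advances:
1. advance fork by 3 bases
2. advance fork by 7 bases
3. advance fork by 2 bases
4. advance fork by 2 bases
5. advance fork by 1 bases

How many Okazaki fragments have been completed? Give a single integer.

Answer: 3

Derivation:
Step 1: advance 3 -> fork_pos = 0 + 3 = 3. Next multiple of 4 is 4 (not reached); still 0 fragment(s).
Step 2: advance 7 -> fork_pos = 3 + 7 = 10. Reached multiple(s) of 4: 4, 8 -> fragments 1-2 completed (2 total).
Step 3: advance 2 -> fork_pos = 10 + 2 = 12. Reached multiple(s) of 4: 12 -> fragment 3 completed (3 total).
Step 4: advance 2 -> fork_pos = 12 + 2 = 14. Next multiple of 4 is 16 (not reached); still 3 fragment(s).
Step 5: advance 1 -> fork_pos = 14 + 1 = 15. Next multiple of 4 is 16 (not reached); still 3 fragment(s).
Check: final fork_pos = 15; the multiples of 4 that are <= 15 are 4..12 -> 15 // 4 = 3 completed fragment(s).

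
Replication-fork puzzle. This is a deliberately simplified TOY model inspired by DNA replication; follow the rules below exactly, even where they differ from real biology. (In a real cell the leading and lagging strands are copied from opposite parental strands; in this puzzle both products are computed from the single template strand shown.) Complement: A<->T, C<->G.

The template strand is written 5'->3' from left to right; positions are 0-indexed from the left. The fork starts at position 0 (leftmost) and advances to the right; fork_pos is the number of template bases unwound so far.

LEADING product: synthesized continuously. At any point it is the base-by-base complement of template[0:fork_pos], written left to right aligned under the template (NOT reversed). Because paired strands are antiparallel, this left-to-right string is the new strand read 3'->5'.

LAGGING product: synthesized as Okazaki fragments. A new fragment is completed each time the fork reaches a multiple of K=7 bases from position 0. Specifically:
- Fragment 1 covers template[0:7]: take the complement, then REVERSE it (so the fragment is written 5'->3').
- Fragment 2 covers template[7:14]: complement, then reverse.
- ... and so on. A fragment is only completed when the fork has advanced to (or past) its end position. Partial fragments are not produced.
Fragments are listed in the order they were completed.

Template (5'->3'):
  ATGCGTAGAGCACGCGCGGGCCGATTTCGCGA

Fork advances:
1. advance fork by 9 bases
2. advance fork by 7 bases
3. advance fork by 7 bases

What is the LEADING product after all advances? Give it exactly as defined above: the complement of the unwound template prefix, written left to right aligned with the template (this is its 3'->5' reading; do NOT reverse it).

Step 1: advance 9 -> fork_pos = 0 + 9 = 9.
Step 2: advance 7 -> fork_pos = 9 + 7 = 16.
Step 3: advance 7 -> fork_pos = 16 + 7 = 23.
Unwound prefix: template[0:23] = ATGCGTAGAGCACGCGCGGGCCG
Complement it base by base (A<->T, C<->G), keeping left-to-right order:
  [0:5] ATGCG -> TACGC
  [5:10] TAGAG -> ATCTC
  [10:15] CACGC -> GTGCG
  [15:20] GCGGG -> CGCCC
  [20:23] CCG -> GGC
Concatenate: TACGCATCTCGTGCGCGCCCGGC (length 23; written aligned with the template, i.e. 3'->5').

Answer: TACGCATCTCGTGCGCGCCCGGC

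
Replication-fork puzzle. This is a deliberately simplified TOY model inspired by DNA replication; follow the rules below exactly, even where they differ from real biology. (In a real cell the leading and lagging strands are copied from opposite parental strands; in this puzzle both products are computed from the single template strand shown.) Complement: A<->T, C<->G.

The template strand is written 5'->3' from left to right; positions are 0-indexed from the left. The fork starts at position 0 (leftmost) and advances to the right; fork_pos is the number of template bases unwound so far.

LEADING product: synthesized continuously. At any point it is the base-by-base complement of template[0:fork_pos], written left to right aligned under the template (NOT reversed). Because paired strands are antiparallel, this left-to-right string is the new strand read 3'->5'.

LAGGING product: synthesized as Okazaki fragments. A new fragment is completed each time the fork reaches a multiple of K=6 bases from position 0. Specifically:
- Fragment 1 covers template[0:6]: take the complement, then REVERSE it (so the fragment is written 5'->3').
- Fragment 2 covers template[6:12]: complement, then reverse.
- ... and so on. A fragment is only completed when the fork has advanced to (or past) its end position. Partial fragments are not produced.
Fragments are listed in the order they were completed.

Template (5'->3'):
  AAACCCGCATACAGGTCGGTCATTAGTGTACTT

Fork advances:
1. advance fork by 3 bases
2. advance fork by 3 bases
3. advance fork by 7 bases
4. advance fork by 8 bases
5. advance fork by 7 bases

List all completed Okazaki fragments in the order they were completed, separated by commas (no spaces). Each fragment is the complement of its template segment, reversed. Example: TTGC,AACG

Answer: GGGTTT,GTATGC,CGACCT,AATGAC

Derivation:
Step 1: advance 3 -> fork_pos = 0 + 3 = 3. Next multiple of 6 is 6 (not reached); still 0 fragment(s).
Step 2: advance 3 -> fork_pos = 3 + 3 = 6. Reached multiple(s) of 6: 6 -> fragment 1 completed (1 total).
Step 3: advance 7 -> fork_pos = 6 + 7 = 13. Reached multiple(s) of 6: 12 -> fragment 2 completed (2 total).
Step 4: advance 8 -> fork_pos = 13 + 8 = 21. Reached multiple(s) of 6: 18 -> fragment 3 completed (3 total).
Step 5: advance 7 -> fork_pos = 21 + 7 = 28. Reached multiple(s) of 6: 24 -> fragment 4 completed (4 total).
Final fork_pos = 28, so 4 fragment(s) are complete. Build each: template segment -> complement -> reverse.
Fragment 1: template[0:6] = AAACCC -> complement TTTGGG -> reversed GGGTTT
Fragment 2: template[6:12] = GCATAC -> complement CGTATG -> reversed GTATGC
Fragment 3: template[12:18] = AGGTCG -> complement TCCAGC -> reversed CGACCT
Fragment 4: template[18:24] = GTCATT -> complement CAGTAA -> reversed AATGAC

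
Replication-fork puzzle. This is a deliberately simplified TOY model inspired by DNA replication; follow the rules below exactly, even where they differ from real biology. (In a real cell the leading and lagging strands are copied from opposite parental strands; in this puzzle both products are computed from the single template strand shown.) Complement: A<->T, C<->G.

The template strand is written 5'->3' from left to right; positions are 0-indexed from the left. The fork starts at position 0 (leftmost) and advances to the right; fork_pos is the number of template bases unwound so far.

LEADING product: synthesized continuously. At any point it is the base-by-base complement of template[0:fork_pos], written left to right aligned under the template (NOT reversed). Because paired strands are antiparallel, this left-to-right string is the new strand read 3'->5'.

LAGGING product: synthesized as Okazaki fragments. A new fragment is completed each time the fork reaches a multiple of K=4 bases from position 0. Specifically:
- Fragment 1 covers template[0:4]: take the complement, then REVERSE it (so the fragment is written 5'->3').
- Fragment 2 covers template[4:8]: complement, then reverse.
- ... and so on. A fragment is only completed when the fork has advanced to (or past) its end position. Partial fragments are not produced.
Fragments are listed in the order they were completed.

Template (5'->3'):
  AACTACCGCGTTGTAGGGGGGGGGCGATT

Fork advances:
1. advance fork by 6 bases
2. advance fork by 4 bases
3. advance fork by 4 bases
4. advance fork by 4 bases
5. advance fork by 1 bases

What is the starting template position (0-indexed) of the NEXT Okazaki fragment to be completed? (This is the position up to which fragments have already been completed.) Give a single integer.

Answer: 16

Derivation:
Step 1: advance 6 -> fork_pos = 0 + 6 = 6. Reached multiple(s) of 4: 4 -> fragment 1 completed (1 total).
Step 2: advance 4 -> fork_pos = 6 + 4 = 10. Reached multiple(s) of 4: 8 -> fragment 2 completed (2 total).
Step 3: advance 4 -> fork_pos = 10 + 4 = 14. Reached multiple(s) of 4: 12 -> fragment 3 completed (3 total).
Step 4: advance 4 -> fork_pos = 14 + 4 = 18. Reached multiple(s) of 4: 16 -> fragment 4 completed (4 total).
Step 5: advance 1 -> fork_pos = 18 + 1 = 19. Next multiple of 4 is 20 (not reached); still 4 fragment(s).
4 fragment(s) completed, covering template[0:16] (4 x 4 = 16). The next fragment, fragment 5, covers template[16:20], so it starts at position 16.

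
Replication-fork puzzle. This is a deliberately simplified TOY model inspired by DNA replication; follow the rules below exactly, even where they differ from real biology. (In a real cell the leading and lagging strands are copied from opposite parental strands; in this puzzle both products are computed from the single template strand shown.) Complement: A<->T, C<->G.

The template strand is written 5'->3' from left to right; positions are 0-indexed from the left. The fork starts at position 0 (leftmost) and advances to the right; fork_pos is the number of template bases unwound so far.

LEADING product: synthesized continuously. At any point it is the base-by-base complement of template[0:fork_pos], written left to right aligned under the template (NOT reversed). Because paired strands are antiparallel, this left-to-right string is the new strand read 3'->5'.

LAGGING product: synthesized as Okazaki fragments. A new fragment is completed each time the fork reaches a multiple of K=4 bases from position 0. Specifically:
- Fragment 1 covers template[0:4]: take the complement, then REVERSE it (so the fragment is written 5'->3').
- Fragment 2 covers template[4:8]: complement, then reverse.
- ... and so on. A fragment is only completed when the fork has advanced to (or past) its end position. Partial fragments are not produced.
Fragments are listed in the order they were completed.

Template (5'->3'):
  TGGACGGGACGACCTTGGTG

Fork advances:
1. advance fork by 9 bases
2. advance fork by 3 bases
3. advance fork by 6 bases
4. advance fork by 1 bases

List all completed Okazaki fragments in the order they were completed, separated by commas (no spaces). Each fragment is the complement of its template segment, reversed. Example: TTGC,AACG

Answer: TCCA,CCCG,TCGT,AAGG

Derivation:
Step 1: advance 9 -> fork_pos = 0 + 9 = 9. Reached multiple(s) of 4: 4, 8 -> fragments 1-2 completed (2 total).
Step 2: advance 3 -> fork_pos = 9 + 3 = 12. Reached multiple(s) of 4: 12 -> fragment 3 completed (3 total).
Step 3: advance 6 -> fork_pos = 12 + 6 = 18. Reached multiple(s) of 4: 16 -> fragment 4 completed (4 total).
Step 4: advance 1 -> fork_pos = 18 + 1 = 19. Next multiple of 4 is 20 (not reached); still 4 fragment(s).
Final fork_pos = 19, so 4 fragment(s) are complete. Build each: template segment -> complement -> reverse.
Fragment 1: template[0:4] = TGGA -> complement ACCT -> reversed TCCA
Fragment 2: template[4:8] = CGGG -> complement GCCC -> reversed CCCG
Fragment 3: template[8:12] = ACGA -> complement TGCT -> reversed TCGT
Fragment 4: template[12:16] = CCTT -> complement GGAA -> reversed AAGG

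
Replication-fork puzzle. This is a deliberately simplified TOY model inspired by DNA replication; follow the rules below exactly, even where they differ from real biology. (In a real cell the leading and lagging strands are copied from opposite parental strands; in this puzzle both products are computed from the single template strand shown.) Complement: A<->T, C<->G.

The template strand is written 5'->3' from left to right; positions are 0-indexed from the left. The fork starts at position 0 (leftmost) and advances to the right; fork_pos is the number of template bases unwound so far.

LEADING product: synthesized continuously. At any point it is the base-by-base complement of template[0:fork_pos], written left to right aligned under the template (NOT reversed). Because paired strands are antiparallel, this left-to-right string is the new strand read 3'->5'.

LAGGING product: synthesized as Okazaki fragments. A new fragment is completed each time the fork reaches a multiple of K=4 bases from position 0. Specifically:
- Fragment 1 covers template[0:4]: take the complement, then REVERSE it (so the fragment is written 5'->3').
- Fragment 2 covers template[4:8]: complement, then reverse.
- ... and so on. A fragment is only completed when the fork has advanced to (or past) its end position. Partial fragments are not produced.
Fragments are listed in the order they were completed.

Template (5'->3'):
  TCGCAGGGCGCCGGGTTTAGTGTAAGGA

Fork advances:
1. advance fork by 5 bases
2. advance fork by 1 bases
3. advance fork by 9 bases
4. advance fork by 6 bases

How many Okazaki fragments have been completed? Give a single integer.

Answer: 5

Derivation:
Step 1: advance 5 -> fork_pos = 0 + 5 = 5. Reached multiple(s) of 4: 4 -> fragment 1 completed (1 total).
Step 2: advance 1 -> fork_pos = 5 + 1 = 6. Next multiple of 4 is 8 (not reached); still 1 fragment(s).
Step 3: advance 9 -> fork_pos = 6 + 9 = 15. Reached multiple(s) of 4: 8, 12 -> fragments 2-3 completed (3 total).
Step 4: advance 6 -> fork_pos = 15 + 6 = 21. Reached multiple(s) of 4: 16, 20 -> fragments 4-5 completed (5 total).
Check: final fork_pos = 21; the multiples of 4 that are <= 21 are 4..20 -> 21 // 4 = 5 completed fragment(s).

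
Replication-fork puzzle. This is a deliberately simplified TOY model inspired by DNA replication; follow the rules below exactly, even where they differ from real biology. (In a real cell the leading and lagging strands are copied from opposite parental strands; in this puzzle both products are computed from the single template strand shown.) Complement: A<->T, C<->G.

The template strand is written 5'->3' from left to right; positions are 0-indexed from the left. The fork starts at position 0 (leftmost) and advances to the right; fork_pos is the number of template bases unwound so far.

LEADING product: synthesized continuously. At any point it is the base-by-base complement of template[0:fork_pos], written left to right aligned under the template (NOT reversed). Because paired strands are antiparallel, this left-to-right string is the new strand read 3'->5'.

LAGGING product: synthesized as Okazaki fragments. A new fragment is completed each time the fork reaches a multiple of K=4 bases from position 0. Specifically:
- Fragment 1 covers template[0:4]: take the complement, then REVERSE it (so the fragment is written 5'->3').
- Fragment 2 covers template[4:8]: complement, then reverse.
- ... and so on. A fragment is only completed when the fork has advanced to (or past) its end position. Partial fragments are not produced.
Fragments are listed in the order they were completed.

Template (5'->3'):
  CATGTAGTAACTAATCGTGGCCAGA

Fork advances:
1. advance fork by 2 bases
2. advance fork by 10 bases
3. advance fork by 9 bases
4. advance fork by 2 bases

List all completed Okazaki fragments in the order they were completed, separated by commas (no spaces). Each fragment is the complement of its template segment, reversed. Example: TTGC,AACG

Answer: CATG,ACTA,AGTT,GATT,CCAC

Derivation:
Step 1: advance 2 -> fork_pos = 0 + 2 = 2. Next multiple of 4 is 4 (not reached); still 0 fragment(s).
Step 2: advance 10 -> fork_pos = 2 + 10 = 12. Reached multiple(s) of 4: 4, 8, 12 -> fragments 1-3 completed (3 total).
Step 3: advance 9 -> fork_pos = 12 + 9 = 21. Reached multiple(s) of 4: 16, 20 -> fragments 4-5 completed (5 total).
Step 4: advance 2 -> fork_pos = 21 + 2 = 23. Next multiple of 4 is 24 (not reached); still 5 fragment(s).
Final fork_pos = 23, so 5 fragment(s) are complete. Build each: template segment -> complement -> reverse.
Fragment 1: template[0:4] = CATG -> complement GTAC -> reversed CATG
Fragment 2: template[4:8] = TAGT -> complement ATCA -> reversed ACTA
Fragment 3: template[8:12] = AACT -> complement TTGA -> reversed AGTT
Fragment 4: template[12:16] = AATC -> complement TTAG -> reversed GATT
Fragment 5: template[16:20] = GTGG -> complement CACC -> reversed CCAC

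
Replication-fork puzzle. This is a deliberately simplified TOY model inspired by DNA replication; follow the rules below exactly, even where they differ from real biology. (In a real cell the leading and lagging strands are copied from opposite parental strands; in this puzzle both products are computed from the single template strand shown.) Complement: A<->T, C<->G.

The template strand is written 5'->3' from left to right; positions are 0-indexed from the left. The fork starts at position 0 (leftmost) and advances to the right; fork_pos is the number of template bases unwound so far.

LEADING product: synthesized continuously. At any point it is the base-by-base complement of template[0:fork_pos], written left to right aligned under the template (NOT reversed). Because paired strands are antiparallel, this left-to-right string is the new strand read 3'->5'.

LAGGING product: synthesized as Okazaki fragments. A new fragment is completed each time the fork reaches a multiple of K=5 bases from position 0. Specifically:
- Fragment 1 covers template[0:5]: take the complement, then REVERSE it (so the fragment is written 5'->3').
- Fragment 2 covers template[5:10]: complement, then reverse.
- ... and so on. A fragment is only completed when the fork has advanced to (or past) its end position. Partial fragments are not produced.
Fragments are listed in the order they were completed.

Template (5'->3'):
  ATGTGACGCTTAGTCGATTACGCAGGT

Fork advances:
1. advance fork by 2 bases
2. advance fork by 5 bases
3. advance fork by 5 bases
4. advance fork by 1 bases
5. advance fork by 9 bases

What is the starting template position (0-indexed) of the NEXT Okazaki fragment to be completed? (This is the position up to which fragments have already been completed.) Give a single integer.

Answer: 20

Derivation:
Step 1: advance 2 -> fork_pos = 0 + 2 = 2. Next multiple of 5 is 5 (not reached); still 0 fragment(s).
Step 2: advance 5 -> fork_pos = 2 + 5 = 7. Reached multiple(s) of 5: 5 -> fragment 1 completed (1 total).
Step 3: advance 5 -> fork_pos = 7 + 5 = 12. Reached multiple(s) of 5: 10 -> fragment 2 completed (2 total).
Step 4: advance 1 -> fork_pos = 12 + 1 = 13. Next multiple of 5 is 15 (not reached); still 2 fragment(s).
Step 5: advance 9 -> fork_pos = 13 + 9 = 22. Reached multiple(s) of 5: 15, 20 -> fragments 3-4 completed (4 total).
4 fragment(s) completed, covering template[0:20] (4 x 5 = 20). The next fragment, fragment 5, covers template[20:25], so it starts at position 20.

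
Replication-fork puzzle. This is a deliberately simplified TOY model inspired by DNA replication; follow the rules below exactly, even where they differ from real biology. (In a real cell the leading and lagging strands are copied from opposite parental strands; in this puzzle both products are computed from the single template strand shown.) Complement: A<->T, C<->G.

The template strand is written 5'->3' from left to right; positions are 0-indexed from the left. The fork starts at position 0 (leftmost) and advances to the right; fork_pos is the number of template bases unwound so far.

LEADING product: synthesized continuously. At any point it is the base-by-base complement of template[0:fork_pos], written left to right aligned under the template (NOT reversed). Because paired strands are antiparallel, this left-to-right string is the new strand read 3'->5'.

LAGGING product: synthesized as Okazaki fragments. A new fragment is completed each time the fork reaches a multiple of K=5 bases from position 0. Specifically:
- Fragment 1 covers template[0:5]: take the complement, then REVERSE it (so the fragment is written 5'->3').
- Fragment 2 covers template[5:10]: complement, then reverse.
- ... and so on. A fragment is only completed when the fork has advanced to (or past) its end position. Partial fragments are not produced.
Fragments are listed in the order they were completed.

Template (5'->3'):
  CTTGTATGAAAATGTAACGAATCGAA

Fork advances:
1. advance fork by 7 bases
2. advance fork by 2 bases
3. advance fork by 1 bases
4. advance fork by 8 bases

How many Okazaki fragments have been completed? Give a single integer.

Answer: 3

Derivation:
Step 1: advance 7 -> fork_pos = 0 + 7 = 7. Reached multiple(s) of 5: 5 -> fragment 1 completed (1 total).
Step 2: advance 2 -> fork_pos = 7 + 2 = 9. Next multiple of 5 is 10 (not reached); still 1 fragment(s).
Step 3: advance 1 -> fork_pos = 9 + 1 = 10. Reached multiple(s) of 5: 10 -> fragment 2 completed (2 total).
Step 4: advance 8 -> fork_pos = 10 + 8 = 18. Reached multiple(s) of 5: 15 -> fragment 3 completed (3 total).
Check: final fork_pos = 18; the multiples of 5 that are <= 18 are 5..15 -> 18 // 5 = 3 completed fragment(s).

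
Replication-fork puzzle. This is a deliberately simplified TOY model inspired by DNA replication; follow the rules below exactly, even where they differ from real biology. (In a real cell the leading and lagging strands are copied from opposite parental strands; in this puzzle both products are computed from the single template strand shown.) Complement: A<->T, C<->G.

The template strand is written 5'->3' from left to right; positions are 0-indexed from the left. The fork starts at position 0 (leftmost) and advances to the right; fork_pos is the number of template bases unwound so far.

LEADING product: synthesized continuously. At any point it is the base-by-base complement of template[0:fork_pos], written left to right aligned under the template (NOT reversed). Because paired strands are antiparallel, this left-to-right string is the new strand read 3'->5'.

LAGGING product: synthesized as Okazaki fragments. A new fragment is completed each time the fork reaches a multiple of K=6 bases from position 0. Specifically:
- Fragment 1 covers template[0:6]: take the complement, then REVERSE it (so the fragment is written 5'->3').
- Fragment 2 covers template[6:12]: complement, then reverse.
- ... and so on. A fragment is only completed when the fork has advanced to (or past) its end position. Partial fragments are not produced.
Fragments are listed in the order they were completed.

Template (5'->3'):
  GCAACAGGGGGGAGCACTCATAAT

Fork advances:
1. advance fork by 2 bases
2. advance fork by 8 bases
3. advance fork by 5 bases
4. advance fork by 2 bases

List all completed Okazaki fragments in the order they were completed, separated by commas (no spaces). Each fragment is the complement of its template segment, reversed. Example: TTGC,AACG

Step 1: advance 2 -> fork_pos = 0 + 2 = 2. Next multiple of 6 is 6 (not reached); still 0 fragment(s).
Step 2: advance 8 -> fork_pos = 2 + 8 = 10. Reached multiple(s) of 6: 6 -> fragment 1 completed (1 total).
Step 3: advance 5 -> fork_pos = 10 + 5 = 15. Reached multiple(s) of 6: 12 -> fragment 2 completed (2 total).
Step 4: advance 2 -> fork_pos = 15 + 2 = 17. Next multiple of 6 is 18 (not reached); still 2 fragment(s).
Final fork_pos = 17, so 2 fragment(s) are complete. Build each: template segment -> complement -> reverse.
Fragment 1: template[0:6] = GCAACA -> complement CGTTGT -> reversed TGTTGC
Fragment 2: template[6:12] = GGGGGG -> complement CCCCCC -> reversed CCCCCC

Answer: TGTTGC,CCCCCC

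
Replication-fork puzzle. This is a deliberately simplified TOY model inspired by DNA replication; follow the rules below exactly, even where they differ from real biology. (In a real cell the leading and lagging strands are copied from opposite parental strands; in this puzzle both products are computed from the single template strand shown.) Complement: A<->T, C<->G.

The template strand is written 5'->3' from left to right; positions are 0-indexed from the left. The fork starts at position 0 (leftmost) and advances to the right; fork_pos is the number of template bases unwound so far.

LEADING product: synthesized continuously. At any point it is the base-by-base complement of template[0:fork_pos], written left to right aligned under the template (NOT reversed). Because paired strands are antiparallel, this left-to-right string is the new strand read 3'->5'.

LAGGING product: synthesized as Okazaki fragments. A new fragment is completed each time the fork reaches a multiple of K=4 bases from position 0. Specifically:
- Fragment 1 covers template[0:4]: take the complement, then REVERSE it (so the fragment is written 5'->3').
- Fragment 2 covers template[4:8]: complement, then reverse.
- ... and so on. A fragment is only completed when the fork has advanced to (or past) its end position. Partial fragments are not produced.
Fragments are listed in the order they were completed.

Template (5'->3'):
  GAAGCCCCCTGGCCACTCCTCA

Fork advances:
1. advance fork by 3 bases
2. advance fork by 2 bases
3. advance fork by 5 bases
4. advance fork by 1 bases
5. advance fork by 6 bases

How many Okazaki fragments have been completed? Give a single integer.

Step 1: advance 3 -> fork_pos = 0 + 3 = 3. Next multiple of 4 is 4 (not reached); still 0 fragment(s).
Step 2: advance 2 -> fork_pos = 3 + 2 = 5. Reached multiple(s) of 4: 4 -> fragment 1 completed (1 total).
Step 3: advance 5 -> fork_pos = 5 + 5 = 10. Reached multiple(s) of 4: 8 -> fragment 2 completed (2 total).
Step 4: advance 1 -> fork_pos = 10 + 1 = 11. Next multiple of 4 is 12 (not reached); still 2 fragment(s).
Step 5: advance 6 -> fork_pos = 11 + 6 = 17. Reached multiple(s) of 4: 12, 16 -> fragments 3-4 completed (4 total).
Check: final fork_pos = 17; the multiples of 4 that are <= 17 are 4..16 -> 17 // 4 = 4 completed fragment(s).

Answer: 4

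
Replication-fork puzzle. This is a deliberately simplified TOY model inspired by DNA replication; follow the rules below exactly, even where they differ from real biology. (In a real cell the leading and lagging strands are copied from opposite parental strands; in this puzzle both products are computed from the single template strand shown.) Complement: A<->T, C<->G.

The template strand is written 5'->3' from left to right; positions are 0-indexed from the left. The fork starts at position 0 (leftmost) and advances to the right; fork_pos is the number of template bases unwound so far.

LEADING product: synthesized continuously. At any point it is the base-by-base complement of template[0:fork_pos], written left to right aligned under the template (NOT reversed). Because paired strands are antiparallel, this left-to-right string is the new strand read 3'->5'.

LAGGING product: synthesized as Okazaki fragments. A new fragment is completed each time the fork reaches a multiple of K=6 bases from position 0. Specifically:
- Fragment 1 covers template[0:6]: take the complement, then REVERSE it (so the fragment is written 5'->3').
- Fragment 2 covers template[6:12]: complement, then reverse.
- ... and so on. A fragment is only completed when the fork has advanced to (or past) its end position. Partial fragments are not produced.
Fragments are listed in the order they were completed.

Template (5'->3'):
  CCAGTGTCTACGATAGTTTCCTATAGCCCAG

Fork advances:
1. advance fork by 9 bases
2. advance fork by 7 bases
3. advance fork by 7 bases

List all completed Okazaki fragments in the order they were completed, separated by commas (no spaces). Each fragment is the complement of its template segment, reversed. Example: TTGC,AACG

Answer: CACTGG,CGTAGA,AACTAT

Derivation:
Step 1: advance 9 -> fork_pos = 0 + 9 = 9. Reached multiple(s) of 6: 6 -> fragment 1 completed (1 total).
Step 2: advance 7 -> fork_pos = 9 + 7 = 16. Reached multiple(s) of 6: 12 -> fragment 2 completed (2 total).
Step 3: advance 7 -> fork_pos = 16 + 7 = 23. Reached multiple(s) of 6: 18 -> fragment 3 completed (3 total).
Final fork_pos = 23, so 3 fragment(s) are complete. Build each: template segment -> complement -> reverse.
Fragment 1: template[0:6] = CCAGTG -> complement GGTCAC -> reversed CACTGG
Fragment 2: template[6:12] = TCTACG -> complement AGATGC -> reversed CGTAGA
Fragment 3: template[12:18] = ATAGTT -> complement TATCAA -> reversed AACTAT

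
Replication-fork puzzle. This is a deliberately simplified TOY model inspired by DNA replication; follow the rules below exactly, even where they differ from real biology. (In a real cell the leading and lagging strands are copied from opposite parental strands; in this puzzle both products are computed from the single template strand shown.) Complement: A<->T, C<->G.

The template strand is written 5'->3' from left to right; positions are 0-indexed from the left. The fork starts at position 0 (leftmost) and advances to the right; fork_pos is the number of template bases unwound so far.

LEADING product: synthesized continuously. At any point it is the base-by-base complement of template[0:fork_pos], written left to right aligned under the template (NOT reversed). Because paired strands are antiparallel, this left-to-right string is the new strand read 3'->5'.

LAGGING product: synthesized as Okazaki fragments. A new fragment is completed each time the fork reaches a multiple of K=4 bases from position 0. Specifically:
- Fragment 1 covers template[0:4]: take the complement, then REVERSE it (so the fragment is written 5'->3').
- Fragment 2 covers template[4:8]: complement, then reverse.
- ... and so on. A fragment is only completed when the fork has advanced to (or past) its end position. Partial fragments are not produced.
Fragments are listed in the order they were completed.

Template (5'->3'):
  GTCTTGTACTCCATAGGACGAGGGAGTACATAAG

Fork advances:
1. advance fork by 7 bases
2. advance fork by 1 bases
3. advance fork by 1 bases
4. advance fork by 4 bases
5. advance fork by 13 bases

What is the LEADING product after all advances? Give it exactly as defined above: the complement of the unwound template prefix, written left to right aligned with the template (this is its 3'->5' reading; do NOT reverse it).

Answer: CAGAACATGAGGTATCCTGCTCCCTC

Derivation:
Step 1: advance 7 -> fork_pos = 0 + 7 = 7.
Step 2: advance 1 -> fork_pos = 7 + 1 = 8.
Step 3: advance 1 -> fork_pos = 8 + 1 = 9.
Step 4: advance 4 -> fork_pos = 9 + 4 = 13.
Step 5: advance 13 -> fork_pos = 13 + 13 = 26.
Unwound prefix: template[0:26] = GTCTTGTACTCCATAGGACGAGGGAG
Complement it base by base (A<->T, C<->G), keeping left-to-right order:
  [0:5] GTCTT -> CAGAA
  [5:10] GTACT -> CATGA
  [10:15] CCATA -> GGTAT
  [15:20] GGACG -> CCTGC
  [20:25] AGGGA -> TCCCT
  [25:26] G -> C
Concatenate: CAGAACATGAGGTATCCTGCTCCCTC (length 26; written aligned with the template, i.e. 3'->5').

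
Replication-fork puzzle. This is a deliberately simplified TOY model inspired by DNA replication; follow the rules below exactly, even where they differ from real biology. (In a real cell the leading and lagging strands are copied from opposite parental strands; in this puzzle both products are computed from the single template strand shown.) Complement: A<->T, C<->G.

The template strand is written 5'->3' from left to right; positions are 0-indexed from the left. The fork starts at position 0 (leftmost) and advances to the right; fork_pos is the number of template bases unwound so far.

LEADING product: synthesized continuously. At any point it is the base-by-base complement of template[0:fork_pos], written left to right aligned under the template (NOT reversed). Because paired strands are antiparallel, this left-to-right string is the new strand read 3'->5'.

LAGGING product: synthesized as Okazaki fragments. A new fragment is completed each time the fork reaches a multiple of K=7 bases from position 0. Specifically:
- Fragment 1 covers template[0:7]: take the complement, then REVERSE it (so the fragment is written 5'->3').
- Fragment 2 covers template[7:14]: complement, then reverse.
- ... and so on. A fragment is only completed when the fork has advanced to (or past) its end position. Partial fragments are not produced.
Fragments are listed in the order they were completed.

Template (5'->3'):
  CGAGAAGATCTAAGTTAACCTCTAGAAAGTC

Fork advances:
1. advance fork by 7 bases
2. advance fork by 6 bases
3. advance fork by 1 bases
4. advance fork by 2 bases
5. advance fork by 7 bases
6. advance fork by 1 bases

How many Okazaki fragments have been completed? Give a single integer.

Answer: 3

Derivation:
Step 1: advance 7 -> fork_pos = 0 + 7 = 7. Reached multiple(s) of 7: 7 -> fragment 1 completed (1 total).
Step 2: advance 6 -> fork_pos = 7 + 6 = 13. Next multiple of 7 is 14 (not reached); still 1 fragment(s).
Step 3: advance 1 -> fork_pos = 13 + 1 = 14. Reached multiple(s) of 7: 14 -> fragment 2 completed (2 total).
Step 4: advance 2 -> fork_pos = 14 + 2 = 16. Next multiple of 7 is 21 (not reached); still 2 fragment(s).
Step 5: advance 7 -> fork_pos = 16 + 7 = 23. Reached multiple(s) of 7: 21 -> fragment 3 completed (3 total).
Step 6: advance 1 -> fork_pos = 23 + 1 = 24. Next multiple of 7 is 28 (not reached); still 3 fragment(s).
Check: final fork_pos = 24; the multiples of 7 that are <= 24 are 7..21 -> 24 // 7 = 3 completed fragment(s).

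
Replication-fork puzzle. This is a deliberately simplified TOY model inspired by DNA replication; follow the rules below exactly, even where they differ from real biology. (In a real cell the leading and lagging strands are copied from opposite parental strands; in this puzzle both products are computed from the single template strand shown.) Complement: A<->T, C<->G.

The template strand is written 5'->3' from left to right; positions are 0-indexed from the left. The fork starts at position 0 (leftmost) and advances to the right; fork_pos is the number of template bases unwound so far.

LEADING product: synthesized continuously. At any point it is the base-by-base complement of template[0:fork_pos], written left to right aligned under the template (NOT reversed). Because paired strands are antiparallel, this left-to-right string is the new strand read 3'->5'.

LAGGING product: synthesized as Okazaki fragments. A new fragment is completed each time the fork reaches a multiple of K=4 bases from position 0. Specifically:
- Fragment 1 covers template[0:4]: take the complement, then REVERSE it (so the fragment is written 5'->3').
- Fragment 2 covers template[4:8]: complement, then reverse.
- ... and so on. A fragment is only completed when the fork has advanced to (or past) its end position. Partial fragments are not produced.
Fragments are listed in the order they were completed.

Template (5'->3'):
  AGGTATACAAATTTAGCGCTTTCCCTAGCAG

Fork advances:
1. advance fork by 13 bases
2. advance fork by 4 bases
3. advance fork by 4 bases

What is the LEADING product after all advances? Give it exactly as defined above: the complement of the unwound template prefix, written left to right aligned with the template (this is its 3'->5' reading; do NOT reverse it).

Step 1: advance 13 -> fork_pos = 0 + 13 = 13.
Step 2: advance 4 -> fork_pos = 13 + 4 = 17.
Step 3: advance 4 -> fork_pos = 17 + 4 = 21.
Unwound prefix: template[0:21] = AGGTATACAAATTTAGCGCTT
Complement it base by base (A<->T, C<->G), keeping left-to-right order:
  [0:5] AGGTA -> TCCAT
  [5:10] TACAA -> ATGTT
  [10:15] ATTTA -> TAAAT
  [15:20] GCGCT -> CGCGA
  [20:21] T -> A
Concatenate: TCCATATGTTTAAATCGCGAA (length 21; written aligned with the template, i.e. 3'->5').

Answer: TCCATATGTTTAAATCGCGAA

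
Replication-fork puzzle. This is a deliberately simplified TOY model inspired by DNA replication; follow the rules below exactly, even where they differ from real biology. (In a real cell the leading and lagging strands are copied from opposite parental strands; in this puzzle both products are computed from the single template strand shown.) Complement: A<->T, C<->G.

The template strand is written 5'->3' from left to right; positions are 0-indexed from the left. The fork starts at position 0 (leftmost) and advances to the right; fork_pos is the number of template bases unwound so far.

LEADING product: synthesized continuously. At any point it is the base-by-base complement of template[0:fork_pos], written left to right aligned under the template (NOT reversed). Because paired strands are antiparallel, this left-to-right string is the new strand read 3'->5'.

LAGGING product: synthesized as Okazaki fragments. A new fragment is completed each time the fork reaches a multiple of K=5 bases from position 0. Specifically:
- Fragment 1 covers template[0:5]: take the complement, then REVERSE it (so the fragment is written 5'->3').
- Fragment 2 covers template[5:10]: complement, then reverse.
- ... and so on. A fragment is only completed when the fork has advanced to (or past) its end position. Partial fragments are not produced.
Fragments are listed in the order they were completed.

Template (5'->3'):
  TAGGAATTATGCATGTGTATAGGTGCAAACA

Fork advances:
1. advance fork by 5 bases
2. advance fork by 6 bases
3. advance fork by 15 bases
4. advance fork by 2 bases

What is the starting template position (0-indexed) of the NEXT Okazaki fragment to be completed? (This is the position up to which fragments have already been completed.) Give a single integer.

Answer: 25

Derivation:
Step 1: advance 5 -> fork_pos = 0 + 5 = 5. Reached multiple(s) of 5: 5 -> fragment 1 completed (1 total).
Step 2: advance 6 -> fork_pos = 5 + 6 = 11. Reached multiple(s) of 5: 10 -> fragment 2 completed (2 total).
Step 3: advance 15 -> fork_pos = 11 + 15 = 26. Reached multiple(s) of 5: 15, 20, 25 -> fragments 3-5 completed (5 total).
Step 4: advance 2 -> fork_pos = 26 + 2 = 28. Next multiple of 5 is 30 (not reached); still 5 fragment(s).
5 fragment(s) completed, covering template[0:25] (5 x 5 = 25). The next fragment, fragment 6, covers template[25:30], so it starts at position 25.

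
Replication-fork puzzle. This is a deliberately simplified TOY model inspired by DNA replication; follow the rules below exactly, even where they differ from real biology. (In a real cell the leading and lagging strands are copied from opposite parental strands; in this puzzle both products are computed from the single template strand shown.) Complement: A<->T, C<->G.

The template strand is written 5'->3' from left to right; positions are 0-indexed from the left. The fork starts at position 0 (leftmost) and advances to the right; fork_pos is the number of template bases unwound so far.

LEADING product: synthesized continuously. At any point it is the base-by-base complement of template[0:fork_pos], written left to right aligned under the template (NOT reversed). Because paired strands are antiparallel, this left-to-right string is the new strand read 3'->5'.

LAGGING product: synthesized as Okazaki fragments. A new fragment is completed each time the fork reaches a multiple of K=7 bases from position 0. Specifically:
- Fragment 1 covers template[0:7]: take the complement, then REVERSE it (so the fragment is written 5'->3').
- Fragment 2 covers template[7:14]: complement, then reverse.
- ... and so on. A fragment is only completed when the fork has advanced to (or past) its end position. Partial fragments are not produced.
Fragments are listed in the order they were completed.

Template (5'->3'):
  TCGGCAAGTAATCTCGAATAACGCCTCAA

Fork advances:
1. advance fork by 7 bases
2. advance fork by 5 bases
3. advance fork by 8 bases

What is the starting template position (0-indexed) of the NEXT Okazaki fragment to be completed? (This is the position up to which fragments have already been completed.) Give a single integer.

Answer: 14

Derivation:
Step 1: advance 7 -> fork_pos = 0 + 7 = 7. Reached multiple(s) of 7: 7 -> fragment 1 completed (1 total).
Step 2: advance 5 -> fork_pos = 7 + 5 = 12. Next multiple of 7 is 14 (not reached); still 1 fragment(s).
Step 3: advance 8 -> fork_pos = 12 + 8 = 20. Reached multiple(s) of 7: 14 -> fragment 2 completed (2 total).
2 fragment(s) completed, covering template[0:14] (2 x 7 = 14). The next fragment, fragment 3, covers template[14:21], so it starts at position 14.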